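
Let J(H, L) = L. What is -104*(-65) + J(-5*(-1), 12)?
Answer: 6772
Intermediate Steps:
-104*(-65) + J(-5*(-1), 12) = -104*(-65) + 12 = 6760 + 12 = 6772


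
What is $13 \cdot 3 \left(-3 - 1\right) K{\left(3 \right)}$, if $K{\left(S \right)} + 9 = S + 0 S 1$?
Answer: $936$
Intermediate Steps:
$K{\left(S \right)} = -9 + S$ ($K{\left(S \right)} = -9 + \left(S + 0 S 1\right) = -9 + \left(S + 0 S\right) = -9 + \left(S + 0\right) = -9 + S$)
$13 \cdot 3 \left(-3 - 1\right) K{\left(3 \right)} = 13 \cdot 3 \left(-3 - 1\right) \left(-9 + 3\right) = 13 \cdot 3 \left(-4\right) \left(-6\right) = 13 \left(-12\right) \left(-6\right) = \left(-156\right) \left(-6\right) = 936$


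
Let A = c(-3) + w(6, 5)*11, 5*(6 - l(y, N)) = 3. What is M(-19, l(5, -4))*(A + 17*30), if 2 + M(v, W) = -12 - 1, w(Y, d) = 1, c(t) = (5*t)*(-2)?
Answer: -8265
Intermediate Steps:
c(t) = -10*t
l(y, N) = 27/5 (l(y, N) = 6 - ⅕*3 = 6 - ⅗ = 27/5)
A = 41 (A = -10*(-3) + 1*11 = 30 + 11 = 41)
M(v, W) = -15 (M(v, W) = -2 + (-12 - 1) = -2 - 13 = -15)
M(-19, l(5, -4))*(A + 17*30) = -15*(41 + 17*30) = -15*(41 + 510) = -15*551 = -8265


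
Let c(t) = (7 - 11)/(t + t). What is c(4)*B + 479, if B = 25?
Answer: 933/2 ≈ 466.50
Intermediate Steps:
c(t) = -2/t (c(t) = -4*1/(2*t) = -2/t)
c(4)*B + 479 = -2/4*25 + 479 = -2*¼*25 + 479 = -½*25 + 479 = -25/2 + 479 = 933/2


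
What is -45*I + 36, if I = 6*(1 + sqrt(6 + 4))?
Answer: -234 - 270*sqrt(10) ≈ -1087.8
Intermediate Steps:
I = 6 + 6*sqrt(10) (I = 6*(1 + sqrt(10)) = 6 + 6*sqrt(10) ≈ 24.974)
-45*I + 36 = -45*(6 + 6*sqrt(10)) + 36 = (-270 - 270*sqrt(10)) + 36 = -234 - 270*sqrt(10)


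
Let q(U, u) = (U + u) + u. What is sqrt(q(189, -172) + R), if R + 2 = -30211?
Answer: 4*I*sqrt(1898) ≈ 174.26*I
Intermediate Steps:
q(U, u) = U + 2*u
R = -30213 (R = -2 - 30211 = -30213)
sqrt(q(189, -172) + R) = sqrt((189 + 2*(-172)) - 30213) = sqrt((189 - 344) - 30213) = sqrt(-155 - 30213) = sqrt(-30368) = 4*I*sqrt(1898)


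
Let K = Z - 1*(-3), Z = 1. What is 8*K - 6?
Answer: 26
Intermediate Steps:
K = 4 (K = 1 - 1*(-3) = 1 + 3 = 4)
8*K - 6 = 8*4 - 6 = 32 - 6 = 26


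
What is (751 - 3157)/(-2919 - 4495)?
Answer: 1203/3707 ≈ 0.32452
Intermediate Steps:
(751 - 3157)/(-2919 - 4495) = -2406/(-7414) = -2406*(-1/7414) = 1203/3707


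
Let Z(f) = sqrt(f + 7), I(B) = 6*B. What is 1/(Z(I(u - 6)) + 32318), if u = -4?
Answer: 32318/1044453177 - I*sqrt(53)/1044453177 ≈ 3.0942e-5 - 6.9703e-9*I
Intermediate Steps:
Z(f) = sqrt(7 + f)
1/(Z(I(u - 6)) + 32318) = 1/(sqrt(7 + 6*(-4 - 6)) + 32318) = 1/(sqrt(7 + 6*(-10)) + 32318) = 1/(sqrt(7 - 60) + 32318) = 1/(sqrt(-53) + 32318) = 1/(I*sqrt(53) + 32318) = 1/(32318 + I*sqrt(53))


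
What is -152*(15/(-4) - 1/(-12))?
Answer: 1672/3 ≈ 557.33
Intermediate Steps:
-152*(15/(-4) - 1/(-12)) = -152*(15*(-1/4) - 1*(-1/12)) = -152*(-15/4 + 1/12) = -152*(-11/3) = 1672/3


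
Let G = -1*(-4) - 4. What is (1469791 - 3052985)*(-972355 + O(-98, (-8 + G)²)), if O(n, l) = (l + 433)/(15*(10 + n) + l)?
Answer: 966760299398069/628 ≈ 1.5394e+12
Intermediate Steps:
G = 0 (G = 4 - 4 = 0)
O(n, l) = (433 + l)/(150 + l + 15*n) (O(n, l) = (433 + l)/((150 + 15*n) + l) = (433 + l)/(150 + l + 15*n))
(1469791 - 3052985)*(-972355 + O(-98, (-8 + G)²)) = (1469791 - 3052985)*(-972355 + (433 + (-8 + 0)²)/(150 + (-8 + 0)² + 15*(-98))) = -1583194*(-972355 + (433 + (-8)²)/(150 + (-8)² - 1470)) = -1583194*(-972355 + (433 + 64)/(150 + 64 - 1470)) = -1583194*(-972355 + 497/(-1256)) = -1583194*(-972355 - 1/1256*497) = -1583194*(-972355 - 497/1256) = -1583194*(-1221278377/1256) = 966760299398069/628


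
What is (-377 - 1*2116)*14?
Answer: -34902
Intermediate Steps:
(-377 - 1*2116)*14 = (-377 - 2116)*14 = -2493*14 = -34902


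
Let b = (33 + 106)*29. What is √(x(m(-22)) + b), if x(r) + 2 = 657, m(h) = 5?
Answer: √4686 ≈ 68.454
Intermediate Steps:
b = 4031 (b = 139*29 = 4031)
x(r) = 655 (x(r) = -2 + 657 = 655)
√(x(m(-22)) + b) = √(655 + 4031) = √4686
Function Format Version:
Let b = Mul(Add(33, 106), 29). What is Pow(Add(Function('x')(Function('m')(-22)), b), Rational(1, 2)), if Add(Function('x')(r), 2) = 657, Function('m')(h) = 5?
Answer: Pow(4686, Rational(1, 2)) ≈ 68.454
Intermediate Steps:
b = 4031 (b = Mul(139, 29) = 4031)
Function('x')(r) = 655 (Function('x')(r) = Add(-2, 657) = 655)
Pow(Add(Function('x')(Function('m')(-22)), b), Rational(1, 2)) = Pow(Add(655, 4031), Rational(1, 2)) = Pow(4686, Rational(1, 2))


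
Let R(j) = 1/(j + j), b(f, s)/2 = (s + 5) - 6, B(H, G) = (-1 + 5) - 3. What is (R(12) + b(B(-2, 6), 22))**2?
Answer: 1018081/576 ≈ 1767.5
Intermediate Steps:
B(H, G) = 1 (B(H, G) = 4 - 3 = 1)
b(f, s) = -2 + 2*s (b(f, s) = 2*((s + 5) - 6) = 2*((5 + s) - 6) = 2*(-1 + s) = -2 + 2*s)
R(j) = 1/(2*j)
(R(12) + b(B(-2, 6), 22))**2 = ((1/2)/12 + (-2 + 2*22))**2 = ((1/2)*(1/12) + (-2 + 44))**2 = (1/24 + 42)**2 = (1009/24)**2 = 1018081/576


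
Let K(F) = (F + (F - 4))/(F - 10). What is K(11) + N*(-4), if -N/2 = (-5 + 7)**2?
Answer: 50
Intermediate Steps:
N = -8 (N = -2*(-5 + 7)**2 = -2*2**2 = -2*4 = -8)
K(F) = (-4 + 2*F)/(-10 + F) (K(F) = (F + (-4 + F))/(-10 + F) = (-4 + 2*F)/(-10 + F))
K(11) + N*(-4) = 2*(-2 + 11)/(-10 + 11) - 8*(-4) = 2*9/1 + 32 = 2*1*9 + 32 = 18 + 32 = 50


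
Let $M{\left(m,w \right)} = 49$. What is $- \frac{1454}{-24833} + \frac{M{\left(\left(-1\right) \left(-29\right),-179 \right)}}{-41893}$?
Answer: $\frac{59695605}{1040328869} \approx 0.057381$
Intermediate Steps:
$- \frac{1454}{-24833} + \frac{M{\left(\left(-1\right) \left(-29\right),-179 \right)}}{-41893} = - \frac{1454}{-24833} + \frac{49}{-41893} = \left(-1454\right) \left(- \frac{1}{24833}\right) + 49 \left(- \frac{1}{41893}\right) = \frac{1454}{24833} - \frac{49}{41893} = \frac{59695605}{1040328869}$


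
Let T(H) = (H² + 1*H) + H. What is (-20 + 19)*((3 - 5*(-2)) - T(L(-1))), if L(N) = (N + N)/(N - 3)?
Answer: -47/4 ≈ -11.750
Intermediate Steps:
L(N) = 2*N/(-3 + N) (L(N) = (2*N)/(-3 + N) = 2*N/(-3 + N))
T(H) = H² + 2*H (T(H) = (H² + H) + H = (H + H²) + H = H² + 2*H)
(-20 + 19)*((3 - 5*(-2)) - T(L(-1))) = (-20 + 19)*((3 - 5*(-2)) - 2*(-1)/(-3 - 1)*(2 + 2*(-1)/(-3 - 1))) = -((3 + 10) - 2*(-1)/(-4)*(2 + 2*(-1)/(-4))) = -(13 - 2*(-1)*(-¼)*(2 + 2*(-1)*(-¼))) = -(13 - (2 + ½)/2) = -(13 - 5/(2*2)) = -(13 - 1*5/4) = -(13 - 5/4) = -1*47/4 = -47/4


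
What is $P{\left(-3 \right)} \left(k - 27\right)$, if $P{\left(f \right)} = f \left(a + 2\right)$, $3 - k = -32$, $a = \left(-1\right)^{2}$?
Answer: $-72$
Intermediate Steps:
$a = 1$
$k = 35$ ($k = 3 - -32 = 3 + 32 = 35$)
$P{\left(f \right)} = 3 f$ ($P{\left(f \right)} = f \left(1 + 2\right) = f 3 = 3 f$)
$P{\left(-3 \right)} \left(k - 27\right) = 3 \left(-3\right) \left(35 - 27\right) = \left(-9\right) 8 = -72$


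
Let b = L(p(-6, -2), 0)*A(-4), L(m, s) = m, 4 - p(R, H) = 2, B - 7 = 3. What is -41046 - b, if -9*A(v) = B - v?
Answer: -369386/9 ≈ -41043.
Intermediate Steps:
B = 10 (B = 7 + 3 = 10)
p(R, H) = 2 (p(R, H) = 4 - 1*2 = 4 - 2 = 2)
A(v) = -10/9 + v/9 (A(v) = -(10 - v)/9 = -10/9 + v/9)
b = -28/9 (b = 2*(-10/9 + (1/9)*(-4)) = 2*(-10/9 - 4/9) = 2*(-14/9) = -28/9 ≈ -3.1111)
-41046 - b = -41046 - 1*(-28/9) = -41046 + 28/9 = -369386/9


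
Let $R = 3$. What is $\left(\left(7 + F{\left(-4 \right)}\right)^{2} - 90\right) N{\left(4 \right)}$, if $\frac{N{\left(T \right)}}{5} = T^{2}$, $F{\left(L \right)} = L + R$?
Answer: $-4320$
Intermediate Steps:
$F{\left(L \right)} = 3 + L$ ($F{\left(L \right)} = L + 3 = 3 + L$)
$N{\left(T \right)} = 5 T^{2}$
$\left(\left(7 + F{\left(-4 \right)}\right)^{2} - 90\right) N{\left(4 \right)} = \left(\left(7 + \left(3 - 4\right)\right)^{2} - 90\right) 5 \cdot 4^{2} = \left(\left(7 - 1\right)^{2} - 90\right) 5 \cdot 16 = \left(6^{2} - 90\right) 80 = \left(36 - 90\right) 80 = \left(-54\right) 80 = -4320$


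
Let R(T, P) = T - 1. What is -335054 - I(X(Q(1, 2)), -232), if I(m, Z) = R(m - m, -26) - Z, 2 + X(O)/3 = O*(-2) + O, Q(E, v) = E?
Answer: -335285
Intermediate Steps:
R(T, P) = -1 + T
X(O) = -6 - 3*O (X(O) = -6 + 3*(O*(-2) + O) = -6 + 3*(-2*O + O) = -6 + 3*(-O) = -6 - 3*O)
I(m, Z) = -1 - Z (I(m, Z) = (-1 + (m - m)) - Z = (-1 + 0) - Z = -1 - Z)
-335054 - I(X(Q(1, 2)), -232) = -335054 - (-1 - 1*(-232)) = -335054 - (-1 + 232) = -335054 - 1*231 = -335054 - 231 = -335285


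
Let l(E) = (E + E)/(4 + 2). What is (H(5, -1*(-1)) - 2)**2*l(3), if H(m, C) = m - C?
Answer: 4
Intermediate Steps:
l(E) = E/3 (l(E) = (2*E)/6 = (2*E)*(1/6) = E/3)
(H(5, -1*(-1)) - 2)**2*l(3) = ((5 - (-1)*(-1)) - 2)**2*((1/3)*3) = ((5 - 1*1) - 2)**2*1 = ((5 - 1) - 2)**2*1 = (4 - 2)**2*1 = 2**2*1 = 4*1 = 4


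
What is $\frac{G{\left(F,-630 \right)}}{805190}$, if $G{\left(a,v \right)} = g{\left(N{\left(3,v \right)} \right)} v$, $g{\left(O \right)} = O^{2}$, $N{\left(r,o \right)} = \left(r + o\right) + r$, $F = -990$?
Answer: $- \frac{24530688}{80519} \approx -304.66$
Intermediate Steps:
$N{\left(r,o \right)} = o + 2 r$ ($N{\left(r,o \right)} = \left(o + r\right) + r = o + 2 r$)
$G{\left(a,v \right)} = v \left(6 + v\right)^{2}$ ($G{\left(a,v \right)} = \left(v + 2 \cdot 3\right)^{2} v = \left(v + 6\right)^{2} v = \left(6 + v\right)^{2} v = v \left(6 + v\right)^{2}$)
$\frac{G{\left(F,-630 \right)}}{805190} = \frac{\left(-630\right) \left(6 - 630\right)^{2}}{805190} = - 630 \left(-624\right)^{2} \cdot \frac{1}{805190} = \left(-630\right) 389376 \cdot \frac{1}{805190} = \left(-245306880\right) \frac{1}{805190} = - \frac{24530688}{80519}$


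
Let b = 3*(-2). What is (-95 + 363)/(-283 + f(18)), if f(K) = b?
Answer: -268/289 ≈ -0.92734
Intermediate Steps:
b = -6
f(K) = -6
(-95 + 363)/(-283 + f(18)) = (-95 + 363)/(-283 - 6) = 268/(-289) = 268*(-1/289) = -268/289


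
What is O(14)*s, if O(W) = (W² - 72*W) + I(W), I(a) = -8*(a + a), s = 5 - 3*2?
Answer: 1036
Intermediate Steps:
s = -1 (s = 5 - 6 = -1)
I(a) = -16*a
O(W) = W² - 88*W (O(W) = (W² - 72*W) - 16*W = W² - 88*W)
O(14)*s = (14*(-88 + 14))*(-1) = (14*(-74))*(-1) = -1036*(-1) = 1036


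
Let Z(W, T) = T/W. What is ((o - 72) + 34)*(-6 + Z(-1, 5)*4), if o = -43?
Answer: 2106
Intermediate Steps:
((o - 72) + 34)*(-6 + Z(-1, 5)*4) = ((-43 - 72) + 34)*(-6 + (5/(-1))*4) = (-115 + 34)*(-6 + (5*(-1))*4) = -81*(-6 - 5*4) = -81*(-6 - 20) = -81*(-26) = 2106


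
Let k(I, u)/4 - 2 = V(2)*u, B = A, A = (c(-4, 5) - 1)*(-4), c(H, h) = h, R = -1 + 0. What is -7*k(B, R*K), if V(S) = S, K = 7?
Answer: 336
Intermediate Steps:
R = -1
A = -16 (A = (5 - 1)*(-4) = 4*(-4) = -16)
B = -16
k(I, u) = 8 + 8*u (k(I, u) = 8 + 4*(2*u) = 8 + 8*u)
-7*k(B, R*K) = -7*(8 + 8*(-1*7)) = -7*(8 + 8*(-7)) = -7*(8 - 56) = -7*(-48) = 336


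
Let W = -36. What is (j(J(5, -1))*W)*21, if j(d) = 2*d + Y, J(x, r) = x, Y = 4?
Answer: -10584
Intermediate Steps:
j(d) = 4 + 2*d (j(d) = 2*d + 4 = 4 + 2*d)
(j(J(5, -1))*W)*21 = ((4 + 2*5)*(-36))*21 = ((4 + 10)*(-36))*21 = (14*(-36))*21 = -504*21 = -10584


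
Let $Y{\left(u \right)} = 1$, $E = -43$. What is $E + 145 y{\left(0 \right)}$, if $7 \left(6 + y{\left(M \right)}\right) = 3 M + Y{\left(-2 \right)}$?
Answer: $- \frac{6246}{7} \approx -892.29$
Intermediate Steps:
$y{\left(M \right)} = - \frac{41}{7} + \frac{3 M}{7}$ ($y{\left(M \right)} = -6 + \frac{3 M + 1}{7} = -6 + \frac{1 + 3 M}{7} = -6 + \left(\frac{1}{7} + \frac{3 M}{7}\right) = - \frac{41}{7} + \frac{3 M}{7}$)
$E + 145 y{\left(0 \right)} = -43 + 145 \left(- \frac{41}{7} + \frac{3}{7} \cdot 0\right) = -43 + 145 \left(- \frac{41}{7} + 0\right) = -43 + 145 \left(- \frac{41}{7}\right) = -43 - \frac{5945}{7} = - \frac{6246}{7}$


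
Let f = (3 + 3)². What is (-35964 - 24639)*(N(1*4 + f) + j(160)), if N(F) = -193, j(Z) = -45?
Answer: 14423514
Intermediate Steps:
f = 36 (f = 6² = 36)
(-35964 - 24639)*(N(1*4 + f) + j(160)) = (-35964 - 24639)*(-193 - 45) = -60603*(-238) = 14423514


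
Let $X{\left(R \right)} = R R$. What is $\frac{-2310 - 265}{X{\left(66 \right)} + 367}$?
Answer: $- \frac{2575}{4723} \approx -0.5452$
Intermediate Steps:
$X{\left(R \right)} = R^{2}$
$\frac{-2310 - 265}{X{\left(66 \right)} + 367} = \frac{-2310 - 265}{66^{2} + 367} = - \frac{2575}{4356 + 367} = - \frac{2575}{4723}$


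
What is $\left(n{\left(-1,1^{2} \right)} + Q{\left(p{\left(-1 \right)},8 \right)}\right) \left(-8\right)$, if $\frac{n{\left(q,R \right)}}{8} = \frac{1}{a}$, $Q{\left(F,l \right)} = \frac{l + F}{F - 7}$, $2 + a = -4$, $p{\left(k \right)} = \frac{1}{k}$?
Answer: $\frac{53}{3} \approx 17.667$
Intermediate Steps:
$a = -6$ ($a = -2 - 4 = -6$)
$Q{\left(F,l \right)} = \frac{F + l}{-7 + F}$
$n{\left(q,R \right)} = - \frac{4}{3}$ ($n{\left(q,R \right)} = \frac{8}{-6} = 8 \left(- \frac{1}{6}\right) = - \frac{4}{3}$)
$\left(n{\left(-1,1^{2} \right)} + Q{\left(p{\left(-1 \right)},8 \right)}\right) \left(-8\right) = \left(- \frac{4}{3} + \frac{\frac{1}{-1} + 8}{-7 + \frac{1}{-1}}\right) \left(-8\right) = \left(- \frac{4}{3} + \frac{-1 + 8}{-7 - 1}\right) \left(-8\right) = \left(- \frac{4}{3} + \frac{1}{-8} \cdot 7\right) \left(-8\right) = \left(- \frac{4}{3} - \frac{7}{8}\right) \left(-8\right) = \left(- \frac{53}{24}\right) \left(-8\right) = \frac{53}{3}$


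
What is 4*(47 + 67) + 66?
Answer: 522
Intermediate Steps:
4*(47 + 67) + 66 = 4*114 + 66 = 456 + 66 = 522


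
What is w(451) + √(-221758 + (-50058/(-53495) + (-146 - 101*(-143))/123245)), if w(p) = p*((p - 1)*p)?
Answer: 91530450 + I*√625695333811558491/1679743 ≈ 9.153e+7 + 470.91*I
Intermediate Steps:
w(p) = p²*(-1 + p) (w(p) = p*((-1 + p)*p) = p*(p*(-1 + p)) = p²*(-1 + p))
w(451) + √(-221758 + (-50058/(-53495) + (-146 - 101*(-143))/123245)) = 451²*(-1 + 451) + √(-221758 + (-50058/(-53495) + (-146 - 101*(-143))/123245)) = 203401*450 + √(-221758 + (-50058*(-1/53495) + (-146 + 14443)*(1/123245))) = 91530450 + √(-221758 + (50058/53495 + 14297*(1/123245))) = 91530450 + √(-221758 + (50058/53495 + 14297/123245)) = 91530450 + √(-221758 + 277368649/263719651) = 91530450 + √(-58481664997809/263719651) = 91530450 + I*√625695333811558491/1679743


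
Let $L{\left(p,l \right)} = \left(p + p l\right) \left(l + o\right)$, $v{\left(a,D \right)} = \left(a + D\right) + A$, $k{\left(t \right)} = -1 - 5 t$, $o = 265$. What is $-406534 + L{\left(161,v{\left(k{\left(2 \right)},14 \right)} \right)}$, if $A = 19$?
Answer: $656227$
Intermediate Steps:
$v{\left(a,D \right)} = 19 + D + a$ ($v{\left(a,D \right)} = \left(a + D\right) + 19 = \left(D + a\right) + 19 = 19 + D + a$)
$L{\left(p,l \right)} = \left(265 + l\right) \left(p + l p\right)$ ($L{\left(p,l \right)} = \left(p + p l\right) \left(l + 265\right) = \left(p + l p\right) \left(265 + l\right) = \left(265 + l\right) \left(p + l p\right)$)
$-406534 + L{\left(161,v{\left(k{\left(2 \right)},14 \right)} \right)} = -406534 + 161 \left(265 + \left(19 + 14 - 11\right)^{2} + 266 \left(19 + 14 - 11\right)\right) = -406534 + 161 \left(265 + 22^{2} + 266 \cdot 22\right) = -406534 + 161 \left(265 + 484 + 5852\right) = -406534 + 161 \cdot 6601 = -406534 + 1062761 = 656227$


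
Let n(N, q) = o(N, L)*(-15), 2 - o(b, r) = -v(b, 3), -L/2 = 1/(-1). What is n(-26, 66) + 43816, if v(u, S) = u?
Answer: 44176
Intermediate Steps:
L = 2 (L = -2/(-1) = -2*(-1) = 2)
o(b, r) = 2 + b (o(b, r) = 2 - (-1)*b = 2 + b)
n(N, q) = -30 - 15*N (n(N, q) = (2 + N)*(-15) = -30 - 15*N)
n(-26, 66) + 43816 = (-30 - 15*(-26)) + 43816 = (-30 + 390) + 43816 = 360 + 43816 = 44176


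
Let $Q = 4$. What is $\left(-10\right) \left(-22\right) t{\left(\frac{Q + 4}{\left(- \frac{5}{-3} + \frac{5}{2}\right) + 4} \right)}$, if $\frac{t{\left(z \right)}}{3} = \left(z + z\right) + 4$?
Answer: $\frac{192720}{49} \approx 3933.1$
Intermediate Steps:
$t{\left(z \right)} = 12 + 6 z$ ($t{\left(z \right)} = 3 \left(\left(z + z\right) + 4\right) = 3 \left(2 z + 4\right) = 3 \left(4 + 2 z\right) = 12 + 6 z$)
$\left(-10\right) \left(-22\right) t{\left(\frac{Q + 4}{\left(- \frac{5}{-3} + \frac{5}{2}\right) + 4} \right)} = \left(-10\right) \left(-22\right) \left(12 + 6 \frac{4 + 4}{\left(- \frac{5}{-3} + \frac{5}{2}\right) + 4}\right) = 220 \left(12 + 6 \frac{8}{\left(\left(-5\right) \left(- \frac{1}{3}\right) + 5 \cdot \frac{1}{2}\right) + 4}\right) = 220 \left(12 + 6 \frac{8}{\left(\frac{5}{3} + \frac{5}{2}\right) + 4}\right) = 220 \left(12 + 6 \frac{8}{\frac{25}{6} + 4}\right) = 220 \left(12 + 6 \frac{8}{\frac{49}{6}}\right) = 220 \left(12 + 6 \cdot 8 \cdot \frac{6}{49}\right) = 220 \left(12 + 6 \cdot \frac{48}{49}\right) = 220 \left(12 + \frac{288}{49}\right) = 220 \cdot \frac{876}{49} = \frac{192720}{49}$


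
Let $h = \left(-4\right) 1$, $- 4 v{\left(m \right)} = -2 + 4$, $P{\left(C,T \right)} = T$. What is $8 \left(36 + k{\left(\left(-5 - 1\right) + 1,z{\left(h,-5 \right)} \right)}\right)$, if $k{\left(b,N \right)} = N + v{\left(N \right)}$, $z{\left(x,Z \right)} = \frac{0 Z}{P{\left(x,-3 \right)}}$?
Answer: $284$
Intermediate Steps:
$v{\left(m \right)} = - \frac{1}{2}$ ($v{\left(m \right)} = - \frac{-2 + 4}{4} = \left(- \frac{1}{4}\right) 2 = - \frac{1}{2}$)
$h = -4$
$z{\left(x,Z \right)} = 0$ ($z{\left(x,Z \right)} = \frac{0 Z}{-3} = 0 \left(- \frac{1}{3}\right) = 0$)
$k{\left(b,N \right)} = - \frac{1}{2} + N$ ($k{\left(b,N \right)} = N - \frac{1}{2} = - \frac{1}{2} + N$)
$8 \left(36 + k{\left(\left(-5 - 1\right) + 1,z{\left(h,-5 \right)} \right)}\right) = 8 \left(36 + \left(- \frac{1}{2} + 0\right)\right) = 8 \left(36 - \frac{1}{2}\right) = 8 \cdot \frac{71}{2} = 284$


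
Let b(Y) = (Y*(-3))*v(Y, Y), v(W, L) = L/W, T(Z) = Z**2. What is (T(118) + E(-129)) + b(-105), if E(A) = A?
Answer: 14110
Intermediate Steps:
b(Y) = -3*Y (b(Y) = (Y*(-3))*(Y/Y) = -3*Y*1 = -3*Y)
(T(118) + E(-129)) + b(-105) = (118**2 - 129) - 3*(-105) = (13924 - 129) + 315 = 13795 + 315 = 14110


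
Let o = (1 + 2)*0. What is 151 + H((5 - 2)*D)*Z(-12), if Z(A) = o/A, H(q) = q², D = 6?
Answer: 151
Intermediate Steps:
o = 0 (o = 3*0 = 0)
Z(A) = 0 (Z(A) = 0/A = 0)
151 + H((5 - 2)*D)*Z(-12) = 151 + ((5 - 2)*6)²*0 = 151 + (3*6)²*0 = 151 + 18²*0 = 151 + 324*0 = 151 + 0 = 151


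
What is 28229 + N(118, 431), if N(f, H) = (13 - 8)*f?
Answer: 28819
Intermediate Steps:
N(f, H) = 5*f
28229 + N(118, 431) = 28229 + 5*118 = 28229 + 590 = 28819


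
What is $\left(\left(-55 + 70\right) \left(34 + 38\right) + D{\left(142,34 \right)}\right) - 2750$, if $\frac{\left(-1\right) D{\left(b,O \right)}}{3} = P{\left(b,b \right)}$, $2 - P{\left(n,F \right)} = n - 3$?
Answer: $-1259$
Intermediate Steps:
$P{\left(n,F \right)} = 5 - n$ ($P{\left(n,F \right)} = 2 - \left(n - 3\right) = 2 - \left(-3 + n\right) = 5 - n$)
$D{\left(b,O \right)} = -15 + 3 b$ ($D{\left(b,O \right)} = - 3 \left(5 - b\right) = -15 + 3 b$)
$\left(\left(-55 + 70\right) \left(34 + 38\right) + D{\left(142,34 \right)}\right) - 2750 = \left(\left(-55 + 70\right) \left(34 + 38\right) + \left(-15 + 3 \cdot 142\right)\right) - 2750 = \left(15 \cdot 72 + \left(-15 + 426\right)\right) - 2750 = \left(1080 + 411\right) - 2750 = 1491 - 2750 = -1259$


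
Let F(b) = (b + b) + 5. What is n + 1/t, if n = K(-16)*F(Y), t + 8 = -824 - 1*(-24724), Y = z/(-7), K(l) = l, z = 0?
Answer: -1911359/23892 ≈ -80.000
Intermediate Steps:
Y = 0 (Y = 0/(-7) = 0*(-⅐) = 0)
t = 23892 (t = -8 + (-824 - 1*(-24724)) = -8 + (-824 + 24724) = -8 + 23900 = 23892)
F(b) = 5 + 2*b (F(b) = 2*b + 5 = 5 + 2*b)
n = -80 (n = -16*(5 + 2*0) = -16*(5 + 0) = -16*5 = -80)
n + 1/t = -80 + 1/23892 = -1911359/23892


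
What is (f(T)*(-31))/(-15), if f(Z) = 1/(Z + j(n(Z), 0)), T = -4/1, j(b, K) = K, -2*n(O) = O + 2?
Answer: -31/60 ≈ -0.51667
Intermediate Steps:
n(O) = -1 - O/2 (n(O) = -(O + 2)/2 = -(2 + O)/2 = -1 - O/2)
T = -4 (T = -4*1 = -4)
f(Z) = 1/Z (f(Z) = 1/(Z + 0) = 1/Z)
(f(T)*(-31))/(-15) = (-31/(-4))/(-15) = -¼*(-31)*(-1/15) = (31/4)*(-1/15) = -31/60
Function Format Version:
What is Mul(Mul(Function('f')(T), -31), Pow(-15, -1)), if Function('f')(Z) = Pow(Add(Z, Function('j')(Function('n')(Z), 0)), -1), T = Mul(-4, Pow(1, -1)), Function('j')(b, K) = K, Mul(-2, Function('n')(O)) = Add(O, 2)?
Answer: Rational(-31, 60) ≈ -0.51667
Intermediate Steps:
Function('n')(O) = Add(-1, Mul(Rational(-1, 2), O)) (Function('n')(O) = Mul(Rational(-1, 2), Add(O, 2)) = Mul(Rational(-1, 2), Add(2, O)) = Add(-1, Mul(Rational(-1, 2), O)))
T = -4 (T = Mul(-4, 1) = -4)
Function('f')(Z) = Pow(Z, -1) (Function('f')(Z) = Pow(Add(Z, 0), -1) = Pow(Z, -1))
Mul(Mul(Function('f')(T), -31), Pow(-15, -1)) = Mul(Mul(Pow(-4, -1), -31), Pow(-15, -1)) = Mul(Mul(Rational(-1, 4), -31), Rational(-1, 15)) = Mul(Rational(31, 4), Rational(-1, 15)) = Rational(-31, 60)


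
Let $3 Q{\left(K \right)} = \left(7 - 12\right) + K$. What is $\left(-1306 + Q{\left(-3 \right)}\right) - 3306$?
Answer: $- \frac{13844}{3} \approx -4614.7$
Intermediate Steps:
$Q{\left(K \right)} = - \frac{5}{3} + \frac{K}{3}$ ($Q{\left(K \right)} = \frac{\left(7 - 12\right) + K}{3} = \frac{-5 + K}{3} = - \frac{5}{3} + \frac{K}{3}$)
$\left(-1306 + Q{\left(-3 \right)}\right) - 3306 = \left(-1306 + \left(- \frac{5}{3} + \frac{1}{3} \left(-3\right)\right)\right) - 3306 = \left(-1306 - \frac{8}{3}\right) - 3306 = - \frac{3926}{3} - 3306 = - \frac{13844}{3}$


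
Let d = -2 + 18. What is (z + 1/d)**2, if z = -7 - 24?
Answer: 245025/256 ≈ 957.13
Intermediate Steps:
d = 16
z = -31
(z + 1/d)**2 = (-31 + 1/16)**2 = (-495/16)**2 = 245025/256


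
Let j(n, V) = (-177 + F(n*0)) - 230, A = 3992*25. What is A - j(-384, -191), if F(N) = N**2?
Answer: 100207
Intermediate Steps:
A = 99800
j(n, V) = -407 (j(n, V) = (-177 + (n*0)**2) - 230 = (-177 + 0**2) - 230 = (-177 + 0) - 230 = -177 - 230 = -407)
A - j(-384, -191) = 99800 - 1*(-407) = 99800 + 407 = 100207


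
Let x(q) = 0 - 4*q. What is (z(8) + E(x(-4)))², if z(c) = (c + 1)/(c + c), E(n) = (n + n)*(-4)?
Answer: 4157521/256 ≈ 16240.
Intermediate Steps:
x(q) = -4*q
E(n) = -8*n (E(n) = (2*n)*(-4) = -8*n)
z(c) = (1 + c)/(2*c) (z(c) = (1 + c)/((2*c)) = (1 + c)*(1/(2*c)) = (1 + c)/(2*c))
(z(8) + E(x(-4)))² = ((½)*(1 + 8)/8 - (-32)*(-4))² = ((½)*(⅛)*9 - 8*16)² = (9/16 - 128)² = (-2039/16)² = 4157521/256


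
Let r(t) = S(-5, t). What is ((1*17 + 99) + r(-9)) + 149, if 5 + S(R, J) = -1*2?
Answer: 258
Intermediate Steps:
S(R, J) = -7 (S(R, J) = -5 - 1*2 = -5 - 2 = -7)
r(t) = -7
((1*17 + 99) + r(-9)) + 149 = ((1*17 + 99) - 7) + 149 = ((17 + 99) - 7) + 149 = (116 - 7) + 149 = 109 + 149 = 258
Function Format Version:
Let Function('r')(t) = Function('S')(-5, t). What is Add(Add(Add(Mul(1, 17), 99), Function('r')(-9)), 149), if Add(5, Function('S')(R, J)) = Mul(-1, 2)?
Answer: 258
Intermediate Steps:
Function('S')(R, J) = -7 (Function('S')(R, J) = Add(-5, Mul(-1, 2)) = Add(-5, -2) = -7)
Function('r')(t) = -7
Add(Add(Add(Mul(1, 17), 99), Function('r')(-9)), 149) = Add(Add(Add(Mul(1, 17), 99), -7), 149) = Add(Add(Add(17, 99), -7), 149) = Add(Add(116, -7), 149) = Add(109, 149) = 258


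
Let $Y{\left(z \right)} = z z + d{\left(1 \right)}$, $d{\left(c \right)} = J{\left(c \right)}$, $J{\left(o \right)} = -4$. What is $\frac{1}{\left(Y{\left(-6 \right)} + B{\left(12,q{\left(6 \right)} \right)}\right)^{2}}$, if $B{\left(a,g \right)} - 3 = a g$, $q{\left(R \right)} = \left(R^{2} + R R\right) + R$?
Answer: $\frac{1}{942841} \approx 1.0606 \cdot 10^{-6}$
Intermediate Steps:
$d{\left(c \right)} = -4$
$q{\left(R \right)} = R + 2 R^{2}$ ($q{\left(R \right)} = \left(R^{2} + R^{2}\right) + R = 2 R^{2} + R = R + 2 R^{2}$)
$Y{\left(z \right)} = -4 + z^{2}$ ($Y{\left(z \right)} = z z - 4 = z^{2} - 4 = -4 + z^{2}$)
$B{\left(a,g \right)} = 3 + a g$
$\frac{1}{\left(Y{\left(-6 \right)} + B{\left(12,q{\left(6 \right)} \right)}\right)^{2}} = \frac{1}{\left(\left(-4 + \left(-6\right)^{2}\right) + \left(3 + 12 \cdot 6 \left(1 + 2 \cdot 6\right)\right)\right)^{2}} = \frac{1}{\left(\left(-4 + 36\right) + \left(3 + 12 \cdot 6 \left(1 + 12\right)\right)\right)^{2}} = \frac{1}{\left(32 + \left(3 + 12 \cdot 6 \cdot 13\right)\right)^{2}} = \frac{1}{\left(32 + \left(3 + 12 \cdot 78\right)\right)^{2}} = \frac{1}{\left(32 + \left(3 + 936\right)\right)^{2}} = \frac{1}{\left(32 + 939\right)^{2}} = \frac{1}{971^{2}} = \frac{1}{942841}$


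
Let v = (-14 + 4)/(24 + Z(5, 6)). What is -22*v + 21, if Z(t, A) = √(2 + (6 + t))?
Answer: 17103/563 - 220*√13/563 ≈ 28.969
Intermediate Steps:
Z(t, A) = √(8 + t)
v = -10/(24 + √13) (v = (-14 + 4)/(24 + √(8 + 5)) = -10/(24 + √13) ≈ -0.36225)
-22*v + 21 = -22*(-240/563 + 10*√13/563) + 21 = (5280/563 - 220*√13/563) + 21 = 17103/563 - 220*√13/563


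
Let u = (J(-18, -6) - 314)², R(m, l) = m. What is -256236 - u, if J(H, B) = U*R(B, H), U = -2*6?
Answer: -314800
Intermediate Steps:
U = -12
J(H, B) = -12*B
u = 58564 (u = (-12*(-6) - 314)² = (72 - 314)² = (-242)² = 58564)
-256236 - u = -256236 - 1*58564 = -256236 - 58564 = -314800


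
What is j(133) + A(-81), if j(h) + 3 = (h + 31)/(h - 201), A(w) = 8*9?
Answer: 1132/17 ≈ 66.588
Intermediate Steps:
A(w) = 72
j(h) = -3 + (31 + h)/(-201 + h) (j(h) = -3 + (h + 31)/(h - 201) = -3 + (31 + h)/(-201 + h))
j(133) + A(-81) = 2*(317 - 1*133)/(-201 + 133) + 72 = 2*(317 - 133)/(-68) + 72 = 2*(-1/68)*184 + 72 = -92/17 + 72 = 1132/17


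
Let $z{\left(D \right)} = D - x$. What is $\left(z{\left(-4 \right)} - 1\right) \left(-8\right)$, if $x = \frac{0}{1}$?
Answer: $40$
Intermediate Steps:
$x = 0$ ($x = 0 \cdot 1 = 0$)
$z{\left(D \right)} = D$ ($z{\left(D \right)} = D - 0 = D + 0 = D$)
$\left(z{\left(-4 \right)} - 1\right) \left(-8\right) = \left(-4 - 1\right) \left(-8\right) = \left(-5\right) \left(-8\right) = 40$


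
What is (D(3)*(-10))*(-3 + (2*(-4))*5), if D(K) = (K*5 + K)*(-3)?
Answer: -23220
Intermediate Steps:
D(K) = -18*K (D(K) = (5*K + K)*(-3) = (6*K)*(-3) = -18*K)
(D(3)*(-10))*(-3 + (2*(-4))*5) = (-18*3*(-10))*(-3 + (2*(-4))*5) = (-54*(-10))*(-3 - 8*5) = 540*(-3 - 40) = 540*(-43) = -23220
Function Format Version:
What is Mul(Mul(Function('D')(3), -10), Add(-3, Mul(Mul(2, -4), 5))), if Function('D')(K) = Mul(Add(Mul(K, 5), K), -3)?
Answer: -23220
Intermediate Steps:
Function('D')(K) = Mul(-18, K) (Function('D')(K) = Mul(Add(Mul(5, K), K), -3) = Mul(Mul(6, K), -3) = Mul(-18, K))
Mul(Mul(Function('D')(3), -10), Add(-3, Mul(Mul(2, -4), 5))) = Mul(Mul(Mul(-18, 3), -10), Add(-3, Mul(Mul(2, -4), 5))) = Mul(Mul(-54, -10), Add(-3, Mul(-8, 5))) = Mul(540, Add(-3, -40)) = Mul(540, -43) = -23220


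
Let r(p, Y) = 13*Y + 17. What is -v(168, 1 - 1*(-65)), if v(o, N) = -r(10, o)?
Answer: 2201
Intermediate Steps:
r(p, Y) = 17 + 13*Y
v(o, N) = -17 - 13*o (v(o, N) = -(17 + 13*o) = -17 - 13*o)
-v(168, 1 - 1*(-65)) = -(-17 - 13*168) = -(-17 - 2184) = -1*(-2201) = 2201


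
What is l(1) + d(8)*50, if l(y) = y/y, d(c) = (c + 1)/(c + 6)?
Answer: 232/7 ≈ 33.143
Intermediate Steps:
d(c) = (1 + c)/(6 + c)
l(y) = 1
l(1) + d(8)*50 = 1 + ((1 + 8)/(6 + 8))*50 = 1 + (9/14)*50 = 1 + 225/7 = 232/7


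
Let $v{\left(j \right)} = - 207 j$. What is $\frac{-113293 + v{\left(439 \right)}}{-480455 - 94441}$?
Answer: $\frac{102083}{287448} \approx 0.35514$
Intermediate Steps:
$\frac{-113293 + v{\left(439 \right)}}{-480455 - 94441} = \frac{-113293 - 90873}{-480455 - 94441} = \frac{-113293 - 90873}{-574896} = \left(-204166\right) \left(- \frac{1}{574896}\right) = \frac{102083}{287448}$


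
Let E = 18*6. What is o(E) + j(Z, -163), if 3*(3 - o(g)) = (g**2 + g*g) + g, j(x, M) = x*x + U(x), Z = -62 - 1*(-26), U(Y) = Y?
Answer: -6549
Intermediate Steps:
E = 108
Z = -36 (Z = -62 + 26 = -36)
j(x, M) = x + x**2 (j(x, M) = x*x + x = x**2 + x = x + x**2)
o(g) = 3 - 2*g**2/3 - g/3 (o(g) = 3 - ((g**2 + g*g) + g)/3 = 3 - ((g**2 + g**2) + g)/3 = 3 - (2*g**2 + g)/3 = 3 - (g + 2*g**2)/3 = 3 + (-2*g**2/3 - g/3) = 3 - 2*g**2/3 - g/3)
o(E) + j(Z, -163) = (3 - 2/3*108**2 - 1/3*108) - 36*(1 - 36) = (3 - 2/3*11664 - 36) - 36*(-35) = (3 - 7776 - 36) + 1260 = -7809 + 1260 = -6549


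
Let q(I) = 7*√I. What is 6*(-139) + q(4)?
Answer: -820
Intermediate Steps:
6*(-139) + q(4) = 6*(-139) + 7*√4 = -834 + 7*2 = -834 + 14 = -820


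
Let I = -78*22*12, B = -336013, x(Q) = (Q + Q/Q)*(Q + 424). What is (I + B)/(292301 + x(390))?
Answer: -71321/122115 ≈ -0.58405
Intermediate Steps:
x(Q) = (1 + Q)*(424 + Q) (x(Q) = (Q + 1)*(424 + Q) = (1 + Q)*(424 + Q))
I = -20592 (I = -1716*12 = -20592)
(I + B)/(292301 + x(390)) = (-20592 - 336013)/(292301 + (424 + 390² + 425*390)) = -356605/(292301 + (424 + 152100 + 165750)) = -356605/(292301 + 318274) = -356605/610575 = -356605*1/610575 = -71321/122115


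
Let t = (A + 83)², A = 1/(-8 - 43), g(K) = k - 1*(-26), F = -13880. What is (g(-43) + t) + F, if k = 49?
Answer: -17996981/2601 ≈ -6919.3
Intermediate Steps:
g(K) = 75 (g(K) = 49 - 1*(-26) = 49 + 26 = 75)
A = -1/51 (A = 1/(-51) = -1/51 ≈ -0.019608)
t = 17909824/2601 (t = (-1/51 + 83)² = (4232/51)² = 17909824/2601 ≈ 6885.7)
(g(-43) + t) + F = (75 + 17909824/2601) - 13880 = 18104899/2601 - 13880 = -17996981/2601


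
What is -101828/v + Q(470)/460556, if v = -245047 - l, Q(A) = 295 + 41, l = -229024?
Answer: 11725720024/1844872197 ≈ 6.3558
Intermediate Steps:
Q(A) = 336
v = -16023 (v = -245047 - 1*(-229024) = -245047 + 229024 = -16023)
-101828/v + Q(470)/460556 = -101828/(-16023) + 336/460556 = -101828*(-1/16023) + 336*(1/460556) = 101828/16023 + 84/115139 = 11725720024/1844872197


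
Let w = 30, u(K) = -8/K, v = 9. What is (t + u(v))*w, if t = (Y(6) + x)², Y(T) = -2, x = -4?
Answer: 3160/3 ≈ 1053.3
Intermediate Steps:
t = 36 (t = (-2 - 4)² = (-6)² = 36)
(t + u(v))*w = (36 - 8/9)*30 = (316/9)*30 = 3160/3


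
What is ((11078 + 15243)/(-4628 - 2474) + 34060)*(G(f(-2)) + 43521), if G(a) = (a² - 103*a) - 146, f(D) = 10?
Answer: 10266078728555/7102 ≈ 1.4455e+9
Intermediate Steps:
G(a) = -146 + a² - 103*a
((11078 + 15243)/(-4628 - 2474) + 34060)*(G(f(-2)) + 43521) = ((11078 + 15243)/(-4628 - 2474) + 34060)*((-146 + 10² - 103*10) + 43521) = (26321/(-7102) + 34060)*((-146 + 100 - 1030) + 43521) = (26321*(-1/7102) + 34060)*(-1076 + 43521) = (-26321/7102 + 34060)*42445 = (241867799/7102)*42445 = 10266078728555/7102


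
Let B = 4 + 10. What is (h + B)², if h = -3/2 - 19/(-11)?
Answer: 97969/484 ≈ 202.42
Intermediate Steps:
B = 14
h = 5/22 (h = -3*½ - 19*(-1/11) = -3/2 + 19/11 = 5/22 ≈ 0.22727)
(h + B)² = (5/22 + 14)² = (313/22)² = 97969/484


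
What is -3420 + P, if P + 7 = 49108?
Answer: 45681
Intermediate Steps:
P = 49101 (P = -7 + 49108 = 49101)
-3420 + P = -3420 + 49101 = 45681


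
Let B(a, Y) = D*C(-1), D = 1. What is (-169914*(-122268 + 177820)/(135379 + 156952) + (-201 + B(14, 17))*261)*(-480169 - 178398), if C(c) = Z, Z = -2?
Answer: 1262809107108759/22487 ≈ 5.6157e+10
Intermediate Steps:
C(c) = -2
B(a, Y) = -2 (B(a, Y) = 1*(-2) = -2)
(-169914*(-122268 + 177820)/(135379 + 156952) + (-201 + B(14, 17))*261)*(-480169 - 178398) = (-169914*(-122268 + 177820)/(135379 + 156952) + (-201 - 2)*261)*(-480169 - 178398) = (-169914/(292331/55552) - 203*261)*(-658567) = (-169914/(292331*(1/55552)) - 52983)*(-658567) = (-169914/292331/55552 - 52983)*(-658567) = (-169914*55552/292331 - 52983)*(-658567) = (-9439062528/292331 - 52983)*(-658567) = -24927635901/292331*(-658567) = 1262809107108759/22487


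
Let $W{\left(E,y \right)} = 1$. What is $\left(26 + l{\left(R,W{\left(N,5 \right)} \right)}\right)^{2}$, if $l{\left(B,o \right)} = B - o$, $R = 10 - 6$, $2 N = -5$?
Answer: $841$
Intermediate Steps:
$N = - \frac{5}{2}$ ($N = \frac{1}{2} \left(-5\right) = - \frac{5}{2} \approx -2.5$)
$R = 4$
$\left(26 + l{\left(R,W{\left(N,5 \right)} \right)}\right)^{2} = \left(26 + \left(4 - 1\right)\right)^{2} = \left(26 + 3\right)^{2} = 29^{2} = 841$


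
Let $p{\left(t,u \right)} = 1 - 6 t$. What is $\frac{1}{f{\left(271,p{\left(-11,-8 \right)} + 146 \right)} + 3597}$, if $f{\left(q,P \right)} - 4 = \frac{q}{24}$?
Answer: $\frac{24}{86695} \approx 0.00027683$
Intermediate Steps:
$p{\left(t,u \right)} = 1 - 6 t$
$f{\left(q,P \right)} = 4 + \frac{q}{24}$
$\frac{1}{f{\left(271,p{\left(-11,-8 \right)} + 146 \right)} + 3597} = \frac{1}{\left(4 + \frac{1}{24} \cdot 271\right) + 3597} = \frac{1}{\left(4 + \frac{271}{24}\right) + 3597} = \frac{1}{\frac{367}{24} + 3597} = \frac{1}{\frac{86695}{24}} = \frac{24}{86695}$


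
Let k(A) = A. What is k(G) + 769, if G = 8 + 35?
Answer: 812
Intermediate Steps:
G = 43
k(G) + 769 = 43 + 769 = 812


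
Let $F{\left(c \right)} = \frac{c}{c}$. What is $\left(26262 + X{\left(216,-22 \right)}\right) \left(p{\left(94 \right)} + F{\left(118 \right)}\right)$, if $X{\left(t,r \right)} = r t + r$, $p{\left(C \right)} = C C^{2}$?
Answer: $17847610480$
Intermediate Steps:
$F{\left(c \right)} = 1$
$p{\left(C \right)} = C^{3}$
$X{\left(t,r \right)} = r + r t$
$\left(26262 + X{\left(216,-22 \right)}\right) \left(p{\left(94 \right)} + F{\left(118 \right)}\right) = \left(26262 - 22 \left(1 + 216\right)\right) \left(94^{3} + 1\right) = \left(26262 - 4774\right) \left(830584 + 1\right) = \left(26262 - 4774\right) 830585 = 21488 \cdot 830585 = 17847610480$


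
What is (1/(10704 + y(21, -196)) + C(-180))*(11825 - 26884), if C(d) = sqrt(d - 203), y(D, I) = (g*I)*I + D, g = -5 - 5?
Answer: 15059/373435 - 15059*I*sqrt(383) ≈ 0.040326 - 2.9471e+5*I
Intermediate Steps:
g = -10
y(D, I) = D - 10*I**2 (y(D, I) = (-10*I)*I + D = -10*I**2 + D = D - 10*I**2)
C(d) = sqrt(-203 + d)
(1/(10704 + y(21, -196)) + C(-180))*(11825 - 26884) = (1/(10704 + (21 - 10*(-196)**2)) + sqrt(-203 - 180))*(11825 - 26884) = (1/(10704 + (21 - 10*38416)) + sqrt(-383))*(-15059) = (1/(10704 + (21 - 384160)) + I*sqrt(383))*(-15059) = (1/(10704 - 384139) + I*sqrt(383))*(-15059) = (1/(-373435) + I*sqrt(383))*(-15059) = (-1/373435 + I*sqrt(383))*(-15059) = 15059/373435 - 15059*I*sqrt(383)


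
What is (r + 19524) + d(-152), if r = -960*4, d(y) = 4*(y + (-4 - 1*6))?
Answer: 15036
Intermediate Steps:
d(y) = -40 + 4*y (d(y) = 4*(y + (-4 - 6)) = 4*(y - 10) = 4*(-10 + y) = -40 + 4*y)
r = -3840 (r = -40*96 = -3840)
(r + 19524) + d(-152) = (-3840 + 19524) + (-40 + 4*(-152)) = 15684 + (-40 - 608) = 15684 - 648 = 15036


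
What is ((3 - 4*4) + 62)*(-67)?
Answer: -3283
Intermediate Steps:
((3 - 4*4) + 62)*(-67) = ((3 - 16) + 62)*(-67) = (-13 + 62)*(-67) = 49*(-67) = -3283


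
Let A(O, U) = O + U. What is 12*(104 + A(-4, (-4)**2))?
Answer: 1392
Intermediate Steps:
12*(104 + A(-4, (-4)**2)) = 12*(104 + (-4 + (-4)**2)) = 12*(104 + (-4 + 16)) = 12*(104 + 12) = 12*116 = 1392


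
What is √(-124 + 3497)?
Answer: √3373 ≈ 58.078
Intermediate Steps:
√(-124 + 3497) = √3373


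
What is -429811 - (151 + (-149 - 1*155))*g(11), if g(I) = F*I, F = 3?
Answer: -424762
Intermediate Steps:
g(I) = 3*I
-429811 - (151 + (-149 - 1*155))*g(11) = -429811 - (151 + (-149 - 1*155))*3*11 = -429811 - (151 + (-149 - 155))*33 = -429811 - (151 - 304)*33 = -429811 - (-153)*33 = -429811 - 1*(-5049) = -429811 + 5049 = -424762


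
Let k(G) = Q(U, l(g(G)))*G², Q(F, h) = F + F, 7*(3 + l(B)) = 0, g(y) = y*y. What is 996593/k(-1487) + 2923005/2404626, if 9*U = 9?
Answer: 1276912460409/886172411299 ≈ 1.4409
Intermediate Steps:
U = 1 (U = (⅑)*9 = 1)
g(y) = y²
l(B) = -3 (l(B) = -3 + (⅐)*0 = -3 + 0 = -3)
Q(F, h) = 2*F
k(G) = 2*G² (k(G) = (2*1)*G² = 2*G²)
996593/k(-1487) + 2923005/2404626 = 996593/((2*(-1487)²)) + 2923005/2404626 = 996593/((2*2211169)) + 2923005*(1/2404626) = 996593/4422338 + 974335/801542 = 1276912460409/886172411299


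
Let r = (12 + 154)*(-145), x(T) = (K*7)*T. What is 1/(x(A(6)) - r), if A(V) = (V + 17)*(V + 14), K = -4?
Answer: 1/11190 ≈ 8.9366e-5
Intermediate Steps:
A(V) = (14 + V)*(17 + V) (A(V) = (17 + V)*(14 + V) = (14 + V)*(17 + V))
x(T) = -28*T (x(T) = (-4*7)*T = -28*T)
r = -24070 (r = 166*(-145) = -24070)
1/(x(A(6)) - r) = 1/(-28*(238 + 6² + 31*6) - 1*(-24070)) = 1/(-28*(238 + 36 + 186) + 24070) = 1/(-28*460 + 24070) = 1/(-12880 + 24070) = 1/11190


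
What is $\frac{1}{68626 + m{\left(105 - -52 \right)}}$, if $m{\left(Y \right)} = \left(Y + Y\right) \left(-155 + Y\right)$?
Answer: $\frac{1}{69254} \approx 1.444 \cdot 10^{-5}$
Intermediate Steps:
$m{\left(Y \right)} = 2 Y \left(-155 + Y\right)$
$\frac{1}{68626 + m{\left(105 - -52 \right)}} = \frac{1}{68626 + 2 \left(105 - -52\right) \left(-155 + \left(105 - -52\right)\right)} = \frac{1}{68626 + 2 \left(105 + 52\right) \left(-155 + \left(105 + 52\right)\right)} = \frac{1}{68626 + 2 \cdot 157 \left(-155 + 157\right)} = \frac{1}{68626 + 2 \cdot 157 \cdot 2} = \frac{1}{68626 + 628} = \frac{1}{69254}$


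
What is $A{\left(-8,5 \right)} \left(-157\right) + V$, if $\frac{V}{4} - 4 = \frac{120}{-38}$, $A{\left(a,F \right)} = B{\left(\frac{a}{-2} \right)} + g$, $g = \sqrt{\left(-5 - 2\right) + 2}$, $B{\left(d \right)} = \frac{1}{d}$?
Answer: $- \frac{2727}{76} - 157 i \sqrt{5} \approx -35.882 - 351.06 i$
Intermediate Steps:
$g = i \sqrt{5}$ ($g = \sqrt{\left(-5 - 2\right) + 2} = \sqrt{-7 + 2} = \sqrt{-5} = i \sqrt{5} \approx 2.2361 i$)
$A{\left(a,F \right)} = - \frac{2}{a} + i \sqrt{5}$ ($A{\left(a,F \right)} = \frac{1}{a \frac{1}{-2}} + i \sqrt{5} = \frac{1}{a \left(- \frac{1}{2}\right)} + i \sqrt{5} = \frac{1}{\left(- \frac{1}{2}\right) a} + i \sqrt{5} = - \frac{2}{a} + i \sqrt{5}$)
$V = \frac{64}{19}$ ($V = 16 + 4 \frac{120}{-38} = 16 + 4 \cdot 120 \left(- \frac{1}{38}\right) = 16 + 4 \left(- \frac{60}{19}\right) = 16 - \frac{240}{19} = \frac{64}{19} \approx 3.3684$)
$A{\left(-8,5 \right)} \left(-157\right) + V = \left(- \frac{2}{-8} + i \sqrt{5}\right) \left(-157\right) + \frac{64}{19} = \left(\left(-2\right) \left(- \frac{1}{8}\right) + i \sqrt{5}\right) \left(-157\right) + \frac{64}{19} = \left(\frac{1}{4} + i \sqrt{5}\right) \left(-157\right) + \frac{64}{19} = \left(- \frac{157}{4} - 157 i \sqrt{5}\right) + \frac{64}{19} = - \frac{2727}{76} - 157 i \sqrt{5}$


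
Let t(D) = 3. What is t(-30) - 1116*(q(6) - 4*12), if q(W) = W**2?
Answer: 13395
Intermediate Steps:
t(-30) - 1116*(q(6) - 4*12) = 3 - 1116*(6**2 - 4*12) = 3 - 1116*(36 - 48) = 3 - 1116*(-12) = 3 + 13392 = 13395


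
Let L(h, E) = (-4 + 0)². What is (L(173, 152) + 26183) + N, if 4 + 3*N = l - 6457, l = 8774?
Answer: 26970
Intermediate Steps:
L(h, E) = 16 (L(h, E) = (-4)² = 16)
N = 771 (N = -4/3 + (8774 - 6457)/3 = -4/3 + (⅓)*2317 = -4/3 + 2317/3 = 771)
(L(173, 152) + 26183) + N = (16 + 26183) + 771 = 26199 + 771 = 26970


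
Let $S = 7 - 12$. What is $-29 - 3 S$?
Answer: $-14$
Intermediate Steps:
$S = -5$ ($S = 7 - 12 = -5$)
$-29 - 3 S = -29 - -15 = -29 + 15 = -14$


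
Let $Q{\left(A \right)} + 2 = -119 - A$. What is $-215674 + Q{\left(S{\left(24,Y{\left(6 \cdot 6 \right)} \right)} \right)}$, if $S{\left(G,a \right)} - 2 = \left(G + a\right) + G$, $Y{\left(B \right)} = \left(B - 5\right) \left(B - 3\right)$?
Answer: $-216868$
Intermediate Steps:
$Y{\left(B \right)} = \left(-5 + B\right) \left(-3 + B\right)$
$S{\left(G,a \right)} = 2 + a + 2 G$ ($S{\left(G,a \right)} = 2 + \left(\left(G + a\right) + G\right) = 2 + \left(a + 2 G\right) = 2 + a + 2 G$)
$Q{\left(A \right)} = -121 - A$ ($Q{\left(A \right)} = -2 - \left(119 + A\right) = -121 - A$)
$-215674 + Q{\left(S{\left(24,Y{\left(6 \cdot 6 \right)} \right)} \right)} = -215674 - \left(138 + 48 + \left(6 \cdot 6\right)^{2} - 48 \cdot 6\right) = -215674 - \left(1482 - 288\right) = -215674 - 1194 = -216868$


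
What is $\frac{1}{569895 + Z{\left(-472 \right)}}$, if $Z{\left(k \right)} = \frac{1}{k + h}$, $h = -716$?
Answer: $\frac{1188}{677035259} \approx 1.7547 \cdot 10^{-6}$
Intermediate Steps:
$Z{\left(k \right)} = \frac{1}{-716 + k}$ ($Z{\left(k \right)} = \frac{1}{k - 716} = \frac{1}{-716 + k}$)
$\frac{1}{569895 + Z{\left(-472 \right)}} = \frac{1}{569895 + \frac{1}{-716 - 472}} = \frac{1}{569895 + \frac{1}{-1188}} = \frac{1}{569895 - \frac{1}{1188}} = \frac{1}{\frac{677035259}{1188}} = \frac{1188}{677035259}$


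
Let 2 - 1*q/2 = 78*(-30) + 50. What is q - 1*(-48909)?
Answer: 53493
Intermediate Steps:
q = 4584 (q = 4 - 2*(78*(-30) + 50) = 4 - 2*(-2340 + 50) = 4 - 2*(-2290) = 4 + 4580 = 4584)
q - 1*(-48909) = 4584 - 1*(-48909) = 4584 + 48909 = 53493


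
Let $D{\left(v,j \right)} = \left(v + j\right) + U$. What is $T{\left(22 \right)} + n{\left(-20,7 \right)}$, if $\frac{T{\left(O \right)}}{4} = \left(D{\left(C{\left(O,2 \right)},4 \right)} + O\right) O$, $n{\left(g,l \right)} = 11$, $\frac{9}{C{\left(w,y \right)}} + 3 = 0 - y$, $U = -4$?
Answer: $\frac{8943}{5} \approx 1788.6$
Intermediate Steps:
$C{\left(w,y \right)} = \frac{9}{-3 - y}$ ($C{\left(w,y \right)} = \frac{9}{-3 + \left(0 - y\right)} = \frac{9}{-3 - y}$)
$D{\left(v,j \right)} = -4 + j + v$ ($D{\left(v,j \right)} = \left(v + j\right) - 4 = \left(j + v\right) - 4 = -4 + j + v$)
$T{\left(O \right)} = 4 O \left(- \frac{9}{5} + O\right)$ ($T{\left(O \right)} = 4 \left(\left(-4 + 4 - \frac{9}{3 + 2}\right) + O\right) O = 4 \left(\left(-4 + 4 - \frac{9}{5}\right) + O\right) O = 4 \left(- \frac{9}{5} + O\right) O = 4 O \left(- \frac{9}{5} + O\right)$)
$T{\left(22 \right)} + n{\left(-20,7 \right)} = \frac{4}{5} \cdot 22 \left(-9 + 5 \cdot 22\right) + 11 = \frac{4}{5} \cdot 22 \left(-9 + 110\right) + 11 = \frac{4}{5} \cdot 22 \cdot 101 + 11 = \frac{8888}{5} + 11 = \frac{8943}{5}$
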